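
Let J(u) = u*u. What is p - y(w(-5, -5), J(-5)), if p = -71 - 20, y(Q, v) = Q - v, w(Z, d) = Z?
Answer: -61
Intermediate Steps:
J(u) = u²
p = -91
p - y(w(-5, -5), J(-5)) = -91 - (-5 - 1*(-5)²) = -91 - (-5 - 1*25) = -91 - (-5 - 25) = -91 - 1*(-30) = -91 + 30 = -61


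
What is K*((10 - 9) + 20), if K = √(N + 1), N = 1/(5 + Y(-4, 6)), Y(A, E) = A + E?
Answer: 6*√14 ≈ 22.450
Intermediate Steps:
N = ⅐ (N = 1/(5 + (-4 + 6)) = 1/(5 + 2) = 1/7 = ⅐ ≈ 0.14286)
K = 2*√14/7 (K = √(⅐ + 1) = √(8/7) = 2*√14/7 ≈ 1.0690)
K*((10 - 9) + 20) = (2*√14/7)*((10 - 9) + 20) = (2*√14/7)*(1 + 20) = (2*√14/7)*21 = 6*√14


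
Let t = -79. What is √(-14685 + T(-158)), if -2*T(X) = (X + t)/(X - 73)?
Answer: I*√348281626/154 ≈ 121.18*I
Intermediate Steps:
T(X) = -(-79 + X)/(2*(-73 + X)) (T(X) = -(X - 79)/(2*(X - 73)) = -(-79 + X)/(2*(-73 + X)))
√(-14685 + T(-158)) = √(-14685 + (79 - 1*(-158))/(2*(-73 - 158))) = √(-14685 + (½)*(79 + 158)/(-231)) = √(-14685 + (½)*(-1/231)*237) = √(-14685 - 79/154) = √(-2261569/154) = I*√348281626/154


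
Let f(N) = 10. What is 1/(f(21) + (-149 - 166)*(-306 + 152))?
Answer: 1/48520 ≈ 2.0610e-5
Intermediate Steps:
1/(f(21) + (-149 - 166)*(-306 + 152)) = 1/(10 + (-149 - 166)*(-306 + 152)) = 1/(10 - 315*(-154)) = 1/(10 + 48510) = 1/48520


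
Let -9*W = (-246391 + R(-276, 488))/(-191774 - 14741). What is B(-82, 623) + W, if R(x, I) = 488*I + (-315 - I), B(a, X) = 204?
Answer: 75830498/371727 ≈ 204.00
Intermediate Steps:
R(x, I) = -315 + 487*I
W = -1810/371727 (W = -(-246391 + (-315 + 487*488))/(9*(-191774 - 14741)) = -(-246391 + (-315 + 237656))/(9*(-206515)) = -(-246391 + 237341)*(-1)/(9*206515) = -(-9050)*(-1)/(9*206515) = -1/9*1810/41303 = -1810/371727 ≈ -0.0048692)
B(-82, 623) + W = 204 - 1810/371727 = 75830498/371727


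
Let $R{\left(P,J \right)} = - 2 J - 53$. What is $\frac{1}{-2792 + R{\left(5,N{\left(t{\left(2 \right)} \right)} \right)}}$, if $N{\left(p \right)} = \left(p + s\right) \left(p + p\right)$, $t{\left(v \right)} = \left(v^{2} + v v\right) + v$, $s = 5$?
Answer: $- \frac{1}{3445} \approx -0.00029028$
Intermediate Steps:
$t{\left(v \right)} = v + 2 v^{2}$ ($t{\left(v \right)} = \left(v^{2} + v^{2}\right) + v = 2 v^{2} + v = v + 2 v^{2}$)
$N{\left(p \right)} = 2 p \left(5 + p\right)$ ($N{\left(p \right)} = \left(p + 5\right) \left(p + p\right) = \left(5 + p\right) 2 p = 2 p \left(5 + p\right)$)
$R{\left(P,J \right)} = -53 - 2 J$
$\frac{1}{-2792 + R{\left(5,N{\left(t{\left(2 \right)} \right)} \right)}} = \frac{1}{-2792 - \left(53 + 2 \cdot 2 \cdot 2 \left(1 + 2 \cdot 2\right) \left(5 + 2 \left(1 + 2 \cdot 2\right)\right)\right)} = \frac{1}{-2792 - \left(53 + 2 \cdot 2 \cdot 2 \left(1 + 4\right) \left(5 + 2 \left(1 + 4\right)\right)\right)} = \frac{1}{-2792 - \left(53 + 2 \cdot 2 \cdot 2 \cdot 5 \left(5 + 2 \cdot 5\right)\right)} = \frac{1}{-2792 - \left(53 + 2 \cdot 2 \cdot 10 \left(5 + 10\right)\right)} = \frac{1}{-2792 - \left(53 + 2 \cdot 2 \cdot 10 \cdot 15\right)} = \frac{1}{-2792 - 653} = \frac{1}{-3445} = - \frac{1}{3445}$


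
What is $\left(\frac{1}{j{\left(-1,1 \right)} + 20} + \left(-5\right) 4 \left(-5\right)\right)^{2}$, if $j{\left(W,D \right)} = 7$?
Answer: $\frac{7295401}{729} \approx 10007.0$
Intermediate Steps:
$\left(\frac{1}{j{\left(-1,1 \right)} + 20} + \left(-5\right) 4 \left(-5\right)\right)^{2} = \left(\frac{1}{7 + 20} + \left(-5\right) 4 \left(-5\right)\right)^{2} = \left(\frac{1}{27} - -100\right)^{2} = \left(\frac{1}{27} + 100\right)^{2} = \left(\frac{2701}{27}\right)^{2} = \frac{7295401}{729}$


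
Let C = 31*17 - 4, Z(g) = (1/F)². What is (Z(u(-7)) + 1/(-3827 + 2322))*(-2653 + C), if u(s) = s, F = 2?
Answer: -319713/602 ≈ -531.08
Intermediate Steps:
Z(g) = ¼ (Z(g) = (1/2)² = (½)² = ¼)
C = 523 (C = 527 - 4 = 523)
(Z(u(-7)) + 1/(-3827 + 2322))*(-2653 + C) = (¼ + 1/(-3827 + 2322))*(-2653 + 523) = (¼ + 1/(-1505))*(-2130) = (¼ - 1/1505)*(-2130) = (1501/6020)*(-2130) = -319713/602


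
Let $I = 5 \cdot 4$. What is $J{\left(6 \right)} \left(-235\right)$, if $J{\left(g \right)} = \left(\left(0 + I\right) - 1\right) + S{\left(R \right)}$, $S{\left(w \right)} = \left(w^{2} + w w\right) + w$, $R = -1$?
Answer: $-4700$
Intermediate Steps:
$I = 20$
$S{\left(w \right)} = w + 2 w^{2}$ ($S{\left(w \right)} = \left(w^{2} + w^{2}\right) + w = 2 w^{2} + w = w + 2 w^{2}$)
$J{\left(g \right)} = 20$ ($J{\left(g \right)} = \left(\left(0 + 20\right) - 1\right) - \left(1 + 2 \left(-1\right)\right) = \left(20 - 1\right) - \left(1 - 2\right) = 19 - -1 = 19 + 1 = 20$)
$J{\left(6 \right)} \left(-235\right) = 20 \left(-235\right) = -4700$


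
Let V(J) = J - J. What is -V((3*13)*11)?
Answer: 0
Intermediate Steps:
V(J) = 0
-V((3*13)*11) = -1*0 = 0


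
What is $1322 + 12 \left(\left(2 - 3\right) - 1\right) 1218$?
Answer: $-27910$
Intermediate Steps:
$1322 + 12 \left(\left(2 - 3\right) - 1\right) 1218 = 1322 + 12 \left(-1 - 1\right) 1218 = 1322 + 12 \left(-2\right) 1218 = 1322 - 29232 = -27910$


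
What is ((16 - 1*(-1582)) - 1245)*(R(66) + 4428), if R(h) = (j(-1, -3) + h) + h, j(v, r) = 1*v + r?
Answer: 1608268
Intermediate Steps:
j(v, r) = r + v (j(v, r) = v + r = r + v)
R(h) = -4 + 2*h (R(h) = ((-3 - 1) + h) + h = (-4 + h) + h = -4 + 2*h)
((16 - 1*(-1582)) - 1245)*(R(66) + 4428) = ((16 - 1*(-1582)) - 1245)*((-4 + 2*66) + 4428) = ((16 + 1582) - 1245)*((-4 + 132) + 4428) = (1598 - 1245)*(128 + 4428) = 353*4556 = 1608268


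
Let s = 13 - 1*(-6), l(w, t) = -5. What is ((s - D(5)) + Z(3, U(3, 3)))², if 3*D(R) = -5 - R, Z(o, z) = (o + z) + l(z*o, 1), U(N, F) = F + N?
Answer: 6241/9 ≈ 693.44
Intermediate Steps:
Z(o, z) = -5 + o + z (Z(o, z) = (o + z) - 5 = -5 + o + z)
s = 19 (s = 13 + 6 = 19)
D(R) = -5/3 - R/3 (D(R) = (-5 - R)/3 = -5/3 - R/3)
((s - D(5)) + Z(3, U(3, 3)))² = ((19 - (-5/3 - ⅓*5)) + (-5 + 3 + (3 + 3)))² = ((19 - (-5/3 - 5/3)) + (-5 + 3 + 6))² = ((19 - 1*(-10/3)) + 4)² = ((19 + 10/3) + 4)² = (67/3 + 4)² = (79/3)² = 6241/9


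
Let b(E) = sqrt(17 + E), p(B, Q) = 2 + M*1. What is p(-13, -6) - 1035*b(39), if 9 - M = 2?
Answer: 9 - 2070*sqrt(14) ≈ -7736.2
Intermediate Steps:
M = 7 (M = 9 - 1*2 = 9 - 2 = 7)
p(B, Q) = 9 (p(B, Q) = 2 + 7*1 = 2 + 7 = 9)
p(-13, -6) - 1035*b(39) = 9 - 1035*sqrt(17 + 39) = 9 - 2070*sqrt(14)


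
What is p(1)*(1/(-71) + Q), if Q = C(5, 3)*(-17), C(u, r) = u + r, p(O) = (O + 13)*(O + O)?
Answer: -270396/71 ≈ -3808.4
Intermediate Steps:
p(O) = 2*O*(13 + O) (p(O) = (13 + O)*(2*O) = 2*O*(13 + O))
C(u, r) = r + u
Q = -136 (Q = (3 + 5)*(-17) = 8*(-17) = -136)
p(1)*(1/(-71) + Q) = (2*1*(13 + 1))*(1/(-71) - 136) = (2*1*14)*(-1/71 - 136) = 28*(-9657/71) = -270396/71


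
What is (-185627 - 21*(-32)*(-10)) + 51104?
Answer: -141243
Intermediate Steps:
(-185627 - 21*(-32)*(-10)) + 51104 = (-185627 + 672*(-10)) + 51104 = (-185627 - 6720) + 51104 = -192347 + 51104 = -141243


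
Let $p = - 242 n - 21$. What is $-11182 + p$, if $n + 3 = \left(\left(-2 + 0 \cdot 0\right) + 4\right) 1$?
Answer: $-10961$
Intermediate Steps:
$n = -1$ ($n = -3 + \left(\left(-2 + 0 \cdot 0\right) + 4\right) 1 = -3 + \left(\left(-2 + 0\right) + 4\right) 1 = -3 + \left(-2 + 4\right) 1 = -3 + 2 \cdot 1 = -3 + 2 = -1$)
$p = 221$ ($p = \left(-242\right) \left(-1\right) - 21 = 242 - 21 = 221$)
$-11182 + p = -11182 + 221 = -10961$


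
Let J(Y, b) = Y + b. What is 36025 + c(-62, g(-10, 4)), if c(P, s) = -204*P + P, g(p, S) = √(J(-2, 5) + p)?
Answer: 48611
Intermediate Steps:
g(p, S) = √(3 + p) (g(p, S) = √((-2 + 5) + p) = √(3 + p))
c(P, s) = -203*P
36025 + c(-62, g(-10, 4)) = 36025 - 203*(-62) = 36025 + 12586 = 48611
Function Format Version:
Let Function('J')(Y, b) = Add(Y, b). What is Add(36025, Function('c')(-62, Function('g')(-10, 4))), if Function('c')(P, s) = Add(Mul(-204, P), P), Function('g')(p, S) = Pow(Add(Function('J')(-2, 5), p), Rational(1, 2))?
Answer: 48611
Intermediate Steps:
Function('g')(p, S) = Pow(Add(3, p), Rational(1, 2)) (Function('g')(p, S) = Pow(Add(Add(-2, 5), p), Rational(1, 2)) = Pow(Add(3, p), Rational(1, 2)))
Function('c')(P, s) = Mul(-203, P)
Add(36025, Function('c')(-62, Function('g')(-10, 4))) = Add(36025, Mul(-203, -62)) = Add(36025, 12586) = 48611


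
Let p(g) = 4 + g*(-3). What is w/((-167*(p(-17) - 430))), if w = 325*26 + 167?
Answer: 8617/62625 ≈ 0.13760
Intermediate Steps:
p(g) = 4 - 3*g
w = 8617 (w = 8450 + 167 = 8617)
w/((-167*(p(-17) - 430))) = 8617/((-167*((4 - 3*(-17)) - 430))) = 8617/((-167*((4 + 51) - 430))) = 8617/((-167*(55 - 430))) = 8617/((-167*(-375))) = 8617/62625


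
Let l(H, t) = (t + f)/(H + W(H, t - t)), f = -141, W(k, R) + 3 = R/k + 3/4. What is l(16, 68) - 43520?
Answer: -2393892/55 ≈ -43525.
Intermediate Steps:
W(k, R) = -9/4 + R/k (W(k, R) = -3 + (R/k + 3/4) = -3 + (R/k + 3*(¼)) = -3 + (R/k + ¾) = -3 + (¾ + R/k) = -9/4 + R/k)
l(H, t) = (-141 + t)/(-9/4 + H) (l(H, t) = (t - 141)/(H + (-9/4 + (t - t)/H)) = (-141 + t)/(H + (-9/4 + 0/H)) = (-141 + t)/(H + (-9/4 + 0)) = (-141 + t)/(H - 9/4) = (-141 + t)/(-9/4 + H))
l(16, 68) - 43520 = 4*(-141 + 68)/(-9 + 4*16) - 43520 = 4*(-73)/(-9 + 64) - 43520 = 4*(-73)/55 - 43520 = 4*(1/55)*(-73) - 43520 = -292/55 - 43520 = -2393892/55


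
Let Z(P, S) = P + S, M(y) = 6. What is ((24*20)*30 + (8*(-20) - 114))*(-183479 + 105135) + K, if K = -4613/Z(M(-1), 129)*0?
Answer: -1106687344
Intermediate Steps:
K = 0 (K = -4613/(6 + 129)*0 = -4613/135*0 = 0)
((24*20)*30 + (8*(-20) - 114))*(-183479 + 105135) + K = ((24*20)*30 + (8*(-20) - 114))*(-183479 + 105135) + 0 = (480*30 + (-160 - 114))*(-78344) + 0 = (14400 - 274)*(-78344) + 0 = 14126*(-78344) + 0 = -1106687344 + 0 = -1106687344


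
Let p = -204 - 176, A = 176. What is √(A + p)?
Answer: 2*I*√51 ≈ 14.283*I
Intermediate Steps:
p = -380
√(A + p) = √(176 - 380) = √(-204) = 2*I*√51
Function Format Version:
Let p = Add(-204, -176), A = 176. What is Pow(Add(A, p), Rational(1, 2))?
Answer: Mul(2, I, Pow(51, Rational(1, 2))) ≈ Mul(14.283, I)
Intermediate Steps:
p = -380
Pow(Add(A, p), Rational(1, 2)) = Pow(Add(176, -380), Rational(1, 2)) = Pow(-204, Rational(1, 2)) = Mul(2, I, Pow(51, Rational(1, 2)))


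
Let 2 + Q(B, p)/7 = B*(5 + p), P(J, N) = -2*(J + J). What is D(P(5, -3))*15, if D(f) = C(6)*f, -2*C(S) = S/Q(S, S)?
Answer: 225/112 ≈ 2.0089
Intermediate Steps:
P(J, N) = -4*J
Q(B, p) = -14 + 7*B*(5 + p) (Q(B, p) = -14 + 7*(B*(5 + p)) = -14 + 7*B*(5 + p))
C(S) = -S/(2*(-14 + 7*S² + 35*S)) (C(S) = -S/(2*(-14 + 35*S + 7*S*S)) = -S/(2*(-14 + 35*S + 7*S²)) = -S/(2*(-14 + 7*S² + 35*S)))
D(f) = -3*f/448 (D(f) = (-1*6/(-28 + 14*6² + 70*6))*f = (-1*6/(-28 + 14*36 + 420))*f = (-1*6/(-28 + 504 + 420))*f = (-1*6/896)*f = (-1*6*1/896)*f = -3*f/448)
D(P(5, -3))*15 = -(-3)*5/112*15 = -3/448*(-20)*15 = (15/112)*15 = 225/112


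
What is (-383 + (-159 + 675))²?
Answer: 17689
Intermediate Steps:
(-383 + (-159 + 675))² = (-383 + 516)² = 133² = 17689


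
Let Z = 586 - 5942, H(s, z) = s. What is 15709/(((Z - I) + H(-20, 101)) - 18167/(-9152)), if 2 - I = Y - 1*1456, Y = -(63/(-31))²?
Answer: -138161786048/60124387849 ≈ -2.2979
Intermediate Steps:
Z = -5356
Y = -3969/961 (Y = -(63*(-1/31))² = -(-63/31)² = -1*3969/961 = -3969/961 ≈ -4.1301)
I = 1405107/961 (I = 2 - (-3969/961 - 1*1456) = 2 - (-3969/961 - 1456) = 2 - 1*(-1403185/961) = 2 + 1403185/961 = 1405107/961 ≈ 1462.1)
15709/(((Z - I) + H(-20, 101)) - 18167/(-9152)) = 15709/(((-5356 - 1*1405107/961) - 20) - 18167/(-9152)) = 15709/(((-5356 - 1405107/961) - 20) - 18167*(-1/9152)) = 15709/((-6552223/961 - 20) + 18167/9152) = 15709/(-6571443/961 + 18167/9152) = 15709/(-60124387849/8795072) = 15709*(-8795072/60124387849) = -138161786048/60124387849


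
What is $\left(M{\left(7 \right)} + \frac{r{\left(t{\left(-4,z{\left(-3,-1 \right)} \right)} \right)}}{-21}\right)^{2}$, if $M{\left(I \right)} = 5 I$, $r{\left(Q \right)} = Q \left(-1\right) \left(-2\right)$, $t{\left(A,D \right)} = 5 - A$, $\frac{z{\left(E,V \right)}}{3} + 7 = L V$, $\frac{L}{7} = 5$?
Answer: $\frac{57121}{49} \approx 1165.7$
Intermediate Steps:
$L = 35$ ($L = 7 \cdot 5 = 35$)
$z{\left(E,V \right)} = -21 + 105 V$ ($z{\left(E,V \right)} = -21 + 3 \cdot 35 V = -21 + 105 V$)
$r{\left(Q \right)} = 2 Q$ ($r{\left(Q \right)} = - Q \left(-2\right) = 2 Q$)
$\left(M{\left(7 \right)} + \frac{r{\left(t{\left(-4,z{\left(-3,-1 \right)} \right)} \right)}}{-21}\right)^{2} = \left(5 \cdot 7 + \frac{2 \left(5 - -4\right)}{-21}\right)^{2} = \left(35 + 2 \left(5 + 4\right) \left(- \frac{1}{21}\right)\right)^{2} = \left(35 + 2 \cdot 9 \left(- \frac{1}{21}\right)\right)^{2} = \left(35 + 18 \left(- \frac{1}{21}\right)\right)^{2} = \left(35 - \frac{6}{7}\right)^{2} = \left(\frac{239}{7}\right)^{2} = \frac{57121}{49}$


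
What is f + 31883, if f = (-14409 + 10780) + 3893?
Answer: 32147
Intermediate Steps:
f = 264 (f = -3629 + 3893 = 264)
f + 31883 = 264 + 31883 = 32147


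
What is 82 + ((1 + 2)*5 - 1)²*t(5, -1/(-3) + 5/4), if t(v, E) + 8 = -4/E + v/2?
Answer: -28332/19 ≈ -1491.2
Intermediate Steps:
t(v, E) = -8 + v/2 - 4/E (t(v, E) = -8 + (-4/E + v/2) = -8 + (v/2 - 4/E) = -8 + v/2 - 4/E)
82 + ((1 + 2)*5 - 1)²*t(5, -1/(-3) + 5/4) = 82 + ((1 + 2)*5 - 1)²*(-8 + (½)*5 - 4/(-1/(-3) + 5/4)) = 82 + (3*5 - 1)²*(-8 + 5/2 - 4/(-1*(-⅓) + 5*(¼))) = 82 + (15 - 1)²*(-8 + 5/2 - 4/(⅓ + 5/4)) = 82 + 14²*(-8 + 5/2 - 4/19/12) = 82 + 196*(-8 + 5/2 - 4*12/19) = 82 + 196*(-8 + 5/2 - 48/19) = 82 + 196*(-305/38) = 82 - 29890/19 = -28332/19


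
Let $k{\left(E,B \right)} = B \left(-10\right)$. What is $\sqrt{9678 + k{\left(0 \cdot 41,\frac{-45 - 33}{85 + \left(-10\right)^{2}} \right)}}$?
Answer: $\frac{\sqrt{13254954}}{37} \approx 98.398$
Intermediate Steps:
$k{\left(E,B \right)} = - 10 B$
$\sqrt{9678 + k{\left(0 \cdot 41,\frac{-45 - 33}{85 + \left(-10\right)^{2}} \right)}} = \sqrt{9678 - 10 \frac{-45 - 33}{85 + \left(-10\right)^{2}}} = \sqrt{9678 - 10 \left(- \frac{78}{85 + 100}\right)} = \sqrt{9678 - 10 \left(- \frac{78}{185}\right)} = \sqrt{9678 - 10 \left(\left(-78\right) \frac{1}{185}\right)} = \sqrt{9678 - - \frac{156}{37}} = \sqrt{9678 + \frac{156}{37}} = \sqrt{\frac{358242}{37}} = \frac{\sqrt{13254954}}{37}$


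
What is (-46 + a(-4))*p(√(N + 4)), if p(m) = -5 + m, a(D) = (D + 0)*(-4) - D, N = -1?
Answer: 130 - 26*√3 ≈ 84.967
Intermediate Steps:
a(D) = -5*D (a(D) = D*(-4) - D = -4*D - D = -5*D)
(-46 + a(-4))*p(√(N + 4)) = (-46 - 5*(-4))*(-5 + √(-1 + 4)) = (-46 + 20)*(-5 + √3) = -26*(-5 + √3) = 130 - 26*√3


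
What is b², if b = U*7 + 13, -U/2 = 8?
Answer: 9801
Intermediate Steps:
U = -16 (U = -2*8 = -16)
b = -99 (b = -16*7 + 13 = -112 + 13 = -99)
b² = (-99)² = 9801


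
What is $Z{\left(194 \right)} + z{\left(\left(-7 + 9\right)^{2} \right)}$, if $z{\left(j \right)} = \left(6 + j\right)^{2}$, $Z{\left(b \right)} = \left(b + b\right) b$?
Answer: $75372$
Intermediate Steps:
$Z{\left(b \right)} = 2 b^{2}$ ($Z{\left(b \right)} = 2 b b = 2 b^{2}$)
$Z{\left(194 \right)} + z{\left(\left(-7 + 9\right)^{2} \right)} = 2 \cdot 194^{2} + \left(6 + \left(-7 + 9\right)^{2}\right)^{2} = 2 \cdot 37636 + \left(6 + 2^{2}\right)^{2} = 75272 + \left(6 + 4\right)^{2} = 75272 + 10^{2} = 75272 + 100 = 75372$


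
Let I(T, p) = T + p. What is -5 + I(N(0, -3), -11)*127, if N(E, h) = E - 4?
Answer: -1910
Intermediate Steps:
N(E, h) = -4 + E
-5 + I(N(0, -3), -11)*127 = -5 + ((-4 + 0) - 11)*127 = -5 + (-4 - 11)*127 = -5 - 15*127 = -5 - 1905 = -1910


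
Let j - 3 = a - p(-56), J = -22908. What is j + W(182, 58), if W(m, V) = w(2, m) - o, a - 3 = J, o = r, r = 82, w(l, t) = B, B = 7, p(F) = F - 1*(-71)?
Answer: -22992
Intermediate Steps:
p(F) = 71 + F (p(F) = F + 71 = 71 + F)
w(l, t) = 7
o = 82
a = -22905 (a = 3 - 22908 = -22905)
W(m, V) = -75 (W(m, V) = 7 - 1*82 = 7 - 82 = -75)
j = -22917 (j = 3 + (-22905 - (71 - 56)) = 3 + (-22905 - 1*15) = 3 + (-22905 - 15) = 3 - 22920 = -22917)
j + W(182, 58) = -22917 - 75 = -22992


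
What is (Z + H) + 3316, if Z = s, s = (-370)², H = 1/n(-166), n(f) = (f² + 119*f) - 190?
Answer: 1067324193/7612 ≈ 1.4022e+5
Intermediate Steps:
n(f) = -190 + f² + 119*f
H = 1/7612 (H = 1/(-190 + (-166)² + 119*(-166)) = 1/(-190 + 27556 - 19754) = 1/7612 ≈ 0.00013137)
s = 136900
Z = 136900
(Z + H) + 3316 = (136900 + 1/7612) + 3316 = 1042082801/7612 + 3316 = 1067324193/7612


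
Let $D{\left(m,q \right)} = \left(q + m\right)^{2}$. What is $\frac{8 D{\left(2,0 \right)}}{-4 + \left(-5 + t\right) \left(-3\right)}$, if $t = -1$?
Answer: $\frac{16}{7} \approx 2.2857$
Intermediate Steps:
$D{\left(m,q \right)} = \left(m + q\right)^{2}$
$\frac{8 D{\left(2,0 \right)}}{-4 + \left(-5 + t\right) \left(-3\right)} = \frac{8 \left(2 + 0\right)^{2}}{-4 + \left(-5 - 1\right) \left(-3\right)} = \frac{8 \cdot 2^{2}}{-4 - -18} = \frac{8 \cdot 4}{-4 + 18} = \frac{32}{14} = 32 \cdot \frac{1}{14} = \frac{16}{7}$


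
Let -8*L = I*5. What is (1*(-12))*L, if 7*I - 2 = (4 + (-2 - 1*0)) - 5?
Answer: -15/14 ≈ -1.0714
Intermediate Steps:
I = -⅐ (I = 2/7 + ((4 + (-2 - 1*0)) - 5)/7 = 2/7 + ((4 + (-2 + 0)) - 5)/7 = 2/7 + ((4 - 2) - 5)/7 = 2/7 + (2 - 5)/7 = 2/7 + (⅐)*(-3) = 2/7 - 3/7 = -⅐ ≈ -0.14286)
L = 5/56 (L = -(-1)*5/56 = -⅛*(-5/7) = 5/56 ≈ 0.089286)
(1*(-12))*L = (1*(-12))*(5/56) = -12*5/56 = -15/14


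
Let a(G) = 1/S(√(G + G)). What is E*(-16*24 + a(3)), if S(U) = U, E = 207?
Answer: -79488 + 69*√6/2 ≈ -79404.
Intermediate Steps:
a(G) = √2/(2*√G) (a(G) = 1/(√(G + G)) = 1/(√(2*G)) = 1/(√2*√G) = √2/(2*√G))
E*(-16*24 + a(3)) = 207*(-16*24 + √2/(2*√3)) = 207*(-384 + √2*(√3/3)/2) = 207*(-384 + √6/6) = -79488 + 69*√6/2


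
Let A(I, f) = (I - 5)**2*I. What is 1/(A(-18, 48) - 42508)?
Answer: -1/52030 ≈ -1.9220e-5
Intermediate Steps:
A(I, f) = I*(-5 + I)**2 (A(I, f) = (-5 + I)**2*I = I*(-5 + I)**2)
1/(A(-18, 48) - 42508) = 1/(-18*(-5 - 18)**2 - 42508) = 1/(-18*(-23)**2 - 42508) = 1/(-18*529 - 42508) = 1/(-9522 - 42508) = 1/(-52030) = -1/52030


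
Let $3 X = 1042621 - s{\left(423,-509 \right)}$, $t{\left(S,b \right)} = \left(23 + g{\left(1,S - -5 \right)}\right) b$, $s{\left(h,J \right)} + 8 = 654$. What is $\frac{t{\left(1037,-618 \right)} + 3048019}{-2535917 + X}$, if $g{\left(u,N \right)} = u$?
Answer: $- \frac{3033187}{2188592} \approx -1.3859$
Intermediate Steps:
$s{\left(h,J \right)} = 646$ ($s{\left(h,J \right)} = -8 + 654 = 646$)
$t{\left(S,b \right)} = 24 b$ ($t{\left(S,b \right)} = \left(23 + 1\right) b = 24 b$)
$X = 347325$ ($X = \frac{1042621 - 646}{3} = \frac{1}{3} \cdot 1041975 = 347325$)
$\frac{t{\left(1037,-618 \right)} + 3048019}{-2535917 + X} = \frac{24 \left(-618\right) + 3048019}{-2535917 + 347325} = \frac{-14832 + 3048019}{-2188592} = 3033187 \left(- \frac{1}{2188592}\right) = - \frac{3033187}{2188592}$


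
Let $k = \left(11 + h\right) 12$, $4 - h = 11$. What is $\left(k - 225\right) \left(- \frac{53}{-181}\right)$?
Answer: $- \frac{9381}{181} \approx -51.829$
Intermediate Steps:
$h = -7$ ($h = 4 - 11 = -7$)
$k = 48$ ($k = \left(11 - 7\right) 12 = 4 \cdot 12 = 48$)
$\left(k - 225\right) \left(- \frac{53}{-181}\right) = \left(48 - 225\right) \left(- \frac{53}{-181}\right) = - 177 \left(\left(-53\right) \left(- \frac{1}{181}\right)\right) = \left(-177\right) \frac{53}{181} = - \frac{9381}{181}$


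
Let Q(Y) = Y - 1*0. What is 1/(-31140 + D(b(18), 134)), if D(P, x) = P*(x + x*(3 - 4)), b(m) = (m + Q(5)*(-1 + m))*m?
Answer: -1/31140 ≈ -3.2113e-5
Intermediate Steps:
Q(Y) = Y (Q(Y) = Y + 0 = Y)
b(m) = m*(-5 + 6*m) (b(m) = (m + 5*(-1 + m))*m = (m + (-5 + 5*m))*m = (-5 + 6*m)*m = m*(-5 + 6*m))
D(P, x) = 0 (D(P, x) = P*(x + x*(-1)) = P*(x - x) = P*0 = 0)
1/(-31140 + D(b(18), 134)) = 1/(-31140 + 0) = 1/(-31140) = -1/31140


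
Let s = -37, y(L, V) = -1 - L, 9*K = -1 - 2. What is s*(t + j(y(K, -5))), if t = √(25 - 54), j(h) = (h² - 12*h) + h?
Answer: -2590/9 - 37*I*√29 ≈ -287.78 - 199.25*I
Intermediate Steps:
K = -⅓ (K = (-1 - 2)/9 = (⅑)*(-3) = -⅓ ≈ -0.33333)
j(h) = h² - 11*h
t = I*√29 (t = √(-29) = I*√29 ≈ 5.3852*I)
s*(t + j(y(K, -5))) = -37*(I*√29 + (-1 - 1*(-⅓))*(-11 + (-1 - 1*(-⅓)))) = -37*(I*√29 + (-1 + ⅓)*(-11 + (-1 + ⅓))) = -37*(I*√29 - 2*(-11 - ⅔)/3) = -37*(I*√29 - ⅔*(-35/3)) = -37*(I*√29 + 70/9) = -37*(70/9 + I*√29) = -2590/9 - 37*I*√29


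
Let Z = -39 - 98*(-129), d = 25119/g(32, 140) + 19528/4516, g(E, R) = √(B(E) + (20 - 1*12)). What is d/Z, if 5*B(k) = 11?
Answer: 4882/14228787 + 2791*√255/71417 ≈ 0.62441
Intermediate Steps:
B(k) = 11/5 (B(k) = (⅕)*11 = 11/5)
g(E, R) = √255/5 (g(E, R) = √(11/5 + (20 - 1*12)) = √(11/5 + (20 - 12)) = √(11/5 + 8) = √(51/5) = √255/5)
d = 4882/1129 + 8373*√255/17 (d = 25119/((√255/5)) + 19528/4516 = 25119*(√255/51) + 19528*(1/4516) = 8373*√255/17 + 4882/1129 = 4882/1129 + 8373*√255/17 ≈ 7869.4)
Z = 12603 (Z = -39 + 12642 = 12603)
d/Z = (4882/1129 + 8373*√255/17)/12603 = (4882/1129 + 8373*√255/17)*(1/12603) = 4882/14228787 + 2791*√255/71417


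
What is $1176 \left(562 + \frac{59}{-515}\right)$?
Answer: $\frac{340300296}{515} \approx 6.6078 \cdot 10^{5}$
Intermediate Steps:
$1176 \left(562 + \frac{59}{-515}\right) = 1176 \left(562 + 59 \left(- \frac{1}{515}\right)\right) = 1176 \left(562 - \frac{59}{515}\right) = 1176 \cdot \frac{289371}{515} = \frac{340300296}{515}$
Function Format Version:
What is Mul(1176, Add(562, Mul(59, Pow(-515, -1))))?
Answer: Rational(340300296, 515) ≈ 6.6078e+5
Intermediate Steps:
Mul(1176, Add(562, Mul(59, Pow(-515, -1)))) = Mul(1176, Add(562, Mul(59, Rational(-1, 515)))) = Mul(1176, Add(562, Rational(-59, 515))) = Mul(1176, Rational(289371, 515)) = Rational(340300296, 515)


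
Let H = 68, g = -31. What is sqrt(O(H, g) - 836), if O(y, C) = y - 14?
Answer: I*sqrt(782) ≈ 27.964*I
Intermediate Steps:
O(y, C) = -14 + y
sqrt(O(H, g) - 836) = sqrt((-14 + 68) - 836) = sqrt(54 - 836) = sqrt(-782) = I*sqrt(782)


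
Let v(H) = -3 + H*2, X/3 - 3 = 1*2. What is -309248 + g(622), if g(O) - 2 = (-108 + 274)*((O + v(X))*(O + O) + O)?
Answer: 133815102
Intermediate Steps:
X = 15 (X = 9 + 3*(1*2) = 9 + 3*2 = 9 + 6 = 15)
v(H) = -3 + 2*H
g(O) = 2 + 166*O + 332*O*(27 + O) (g(O) = 2 + (-108 + 274)*((O + (-3 + 2*15))*(O + O) + O) = 2 + 166*((O + (-3 + 30))*(2*O) + O) = 2 + 166*((O + 27)*(2*O) + O) = 2 + 166*((27 + O)*(2*O) + O) = 2 + 166*(2*O*(27 + O) + O) = 2 + 166*(O + 2*O*(27 + O)) = 2 + (166*O + 332*O*(27 + O)) = 2 + 166*O + 332*O*(27 + O))
-309248 + g(622) = -309248 + (2 + 332*622² + 9130*622) = -309248 + (2 + 332*386884 + 5678860) = -309248 + (2 + 128445488 + 5678860) = -309248 + 134124350 = 133815102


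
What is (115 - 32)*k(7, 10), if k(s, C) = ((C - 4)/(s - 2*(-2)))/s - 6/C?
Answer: -16683/385 ≈ -43.332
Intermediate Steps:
k(s, C) = -6/C + (-4 + C)/(s*(4 + s)) (k(s, C) = ((-4 + C)/(s + 4))/s - 6/C = ((-4 + C)/(4 + s))/s - 6/C = (-4 + C)/(s*(4 + s)) - 6/C = -6/C + (-4 + C)/(s*(4 + s)))
(115 - 32)*k(7, 10) = (115 - 32)*((10**2 - 24*7 - 6*7**2 - 4*10)/(10*7*(4 + 7))) = 83*((1/10)*(1/7)*(100 - 168 - 6*49 - 40)/11) = 83*((1/10)*(1/7)*(1/11)*(100 - 168 - 294 - 40)) = 83*((1/10)*(1/7)*(1/11)*(-402)) = 83*(-201/385) = -16683/385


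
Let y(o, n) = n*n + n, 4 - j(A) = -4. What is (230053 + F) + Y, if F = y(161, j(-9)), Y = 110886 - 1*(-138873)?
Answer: 479884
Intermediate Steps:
j(A) = 8 (j(A) = 4 - 1*(-4) = 4 + 4 = 8)
y(o, n) = n + n**2 (y(o, n) = n**2 + n = n + n**2)
Y = 249759 (Y = 110886 + 138873 = 249759)
F = 72 (F = 8*(1 + 8) = 8*9 = 72)
(230053 + F) + Y = (230053 + 72) + 249759 = 230125 + 249759 = 479884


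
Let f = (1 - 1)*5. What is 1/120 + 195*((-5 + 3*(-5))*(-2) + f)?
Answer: 936001/120 ≈ 7800.0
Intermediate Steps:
f = 0 (f = 0*5 = 0)
1/120 + 195*((-5 + 3*(-5))*(-2) + f) = 1/120 + 195*((-5 + 3*(-5))*(-2) + 0) = 1/120 + 195*((-5 - 15)*(-2) + 0) = 1/120 + 195*(-20*(-2) + 0) = 1/120 + 195*(40 + 0) = 1/120 + 195*40 = 1/120 + 7800 = 936001/120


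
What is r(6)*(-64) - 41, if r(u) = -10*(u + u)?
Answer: 7639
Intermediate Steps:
r(u) = -20*u
r(6)*(-64) - 41 = -20*6*(-64) - 41 = -120*(-64) - 41 = 7680 - 41 = 7639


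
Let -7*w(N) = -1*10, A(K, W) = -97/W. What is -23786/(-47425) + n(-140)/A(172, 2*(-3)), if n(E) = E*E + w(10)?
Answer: 5579893742/4600225 ≈ 1213.0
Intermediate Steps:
w(N) = 10/7 (w(N) = -(-1)*10/7 = -1/7*(-10) = 10/7)
n(E) = 10/7 + E**2 (n(E) = E*E + 10/7 = E**2 + 10/7 = 10/7 + E**2)
-23786/(-47425) + n(-140)/A(172, 2*(-3)) = -23786/(-47425) + (10/7 + (-140)**2)/((-97/(2*(-3)))) = -23786*(-1/47425) + (10/7 + 19600)/((-97/(-6))) = 3398/6775 + 137210/(7*((-97*(-1/6)))) = 3398/6775 + 137210/(7*(97/6)) = 3398/6775 + (137210/7)*(6/97) = 3398/6775 + 823260/679 = 5579893742/4600225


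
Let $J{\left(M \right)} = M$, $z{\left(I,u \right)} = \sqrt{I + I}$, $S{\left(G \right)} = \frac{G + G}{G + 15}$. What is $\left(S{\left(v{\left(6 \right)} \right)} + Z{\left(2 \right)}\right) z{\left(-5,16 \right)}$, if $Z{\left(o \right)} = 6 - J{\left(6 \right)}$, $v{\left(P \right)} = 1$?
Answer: $\frac{i \sqrt{10}}{8} \approx 0.39528 i$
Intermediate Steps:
$S{\left(G \right)} = \frac{2 G}{15 + G}$
$z{\left(I,u \right)} = \sqrt{2} \sqrt{I}$ ($z{\left(I,u \right)} = \sqrt{2 I} = \sqrt{2} \sqrt{I}$)
$Z{\left(o \right)} = 0$ ($Z{\left(o \right)} = 6 - 6 = 0$)
$\left(S{\left(v{\left(6 \right)} \right)} + Z{\left(2 \right)}\right) z{\left(-5,16 \right)} = \left(2 \cdot 1 \frac{1}{15 + 1} + 0\right) \sqrt{2} \sqrt{-5} = \left(2 \cdot 1 \cdot \frac{1}{16} + 0\right) \sqrt{2} i \sqrt{5} = \left(2 \cdot 1 \cdot \frac{1}{16} + 0\right) i \sqrt{10} = \left(\frac{1}{8} + 0\right) i \sqrt{10} = \frac{i \sqrt{10}}{8}$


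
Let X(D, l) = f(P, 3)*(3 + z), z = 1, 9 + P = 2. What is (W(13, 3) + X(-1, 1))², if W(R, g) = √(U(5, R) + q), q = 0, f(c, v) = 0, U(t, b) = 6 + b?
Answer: 19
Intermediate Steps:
P = -7 (P = -9 + 2 = -7)
W(R, g) = √(6 + R) (W(R, g) = √((6 + R) + 0) = √(6 + R))
X(D, l) = 0 (X(D, l) = 0*(3 + 1) = 0*4 = 0)
(W(13, 3) + X(-1, 1))² = (√(6 + 13) + 0)² = (√19 + 0)² = (√19)² = 19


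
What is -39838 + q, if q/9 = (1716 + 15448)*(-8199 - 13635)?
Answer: -3372868822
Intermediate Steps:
q = -3372828984 (q = 9*((1716 + 15448)*(-8199 - 13635)) = 9*(17164*(-21834)) = 9*(-374758776) = -3372828984)
-39838 + q = -39838 - 3372828984 = -3372868822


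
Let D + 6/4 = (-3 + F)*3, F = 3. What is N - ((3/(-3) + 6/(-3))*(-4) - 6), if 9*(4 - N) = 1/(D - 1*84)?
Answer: -3076/1539 ≈ -1.9987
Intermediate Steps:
D = -3/2 (D = -3/2 + (-3 + 3)*3 = -3/2 + 0*3 = -3/2 + 0 = -3/2 ≈ -1.5000)
N = 6158/1539 (N = 4 - 1/(9*(-3/2 - 1*84)) = 4 - 1/(9*(-3/2 - 84)) = 4 - 1/(9*(-171/2)) = 4 - 1/9*(-2/171) = 4 + 2/1539 = 6158/1539 ≈ 4.0013)
N - ((3/(-3) + 6/(-3))*(-4) - 6) = 6158/1539 - ((3/(-3) + 6/(-3))*(-4) - 6) = 6158/1539 - ((3*(-1/3) + 6*(-1/3))*(-4) - 6) = 6158/1539 - ((-1 - 2)*(-4) - 6) = 6158/1539 - (-3*(-4) - 6) = 6158/1539 - (12 - 6) = 6158/1539 - 1*6 = 6158/1539 - 6 = -3076/1539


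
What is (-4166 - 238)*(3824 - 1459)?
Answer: -10415460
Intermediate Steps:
(-4166 - 238)*(3824 - 1459) = -4404*2365 = -10415460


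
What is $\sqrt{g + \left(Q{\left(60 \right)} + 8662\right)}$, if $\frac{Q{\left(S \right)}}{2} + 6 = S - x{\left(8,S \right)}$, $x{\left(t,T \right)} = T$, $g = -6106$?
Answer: $4 \sqrt{159} \approx 50.438$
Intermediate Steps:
$Q{\left(S \right)} = -12$ ($Q{\left(S \right)} = -12 + 2 \left(S - S\right) = -12 + 2 \cdot 0 = -12 + 0 = -12$)
$\sqrt{g + \left(Q{\left(60 \right)} + 8662\right)} = \sqrt{-6106 + \left(-12 + 8662\right)} = \sqrt{-6106 + 8650} = \sqrt{2544} = 4 \sqrt{159}$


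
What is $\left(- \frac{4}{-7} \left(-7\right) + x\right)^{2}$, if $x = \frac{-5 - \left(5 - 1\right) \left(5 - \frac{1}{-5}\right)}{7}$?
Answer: $\frac{72361}{1225} \approx 59.07$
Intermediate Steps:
$x = - \frac{129}{35}$ ($x = \left(-5 - 4 \left(5 - - \frac{1}{5}\right)\right) \frac{1}{7} = \left(-5 - 4 \left(5 + \frac{1}{5}\right)\right) \frac{1}{7} = \left(-5 - 4 \cdot \frac{26}{5}\right) \frac{1}{7} = \left(-5 - \frac{104}{5}\right) \frac{1}{7} = \left(- \frac{129}{5}\right) \frac{1}{7} = - \frac{129}{35} \approx -3.6857$)
$\left(- \frac{4}{-7} \left(-7\right) + x\right)^{2} = \left(- \frac{4}{-7} \left(-7\right) - \frac{129}{35}\right)^{2} = \left(\left(-4\right) \left(- \frac{1}{7}\right) \left(-7\right) - \frac{129}{35}\right)^{2} = \left(\frac{4}{7} \left(-7\right) - \frac{129}{35}\right)^{2} = \left(-4 - \frac{129}{35}\right)^{2} = \left(- \frac{269}{35}\right)^{2} = \frac{72361}{1225}$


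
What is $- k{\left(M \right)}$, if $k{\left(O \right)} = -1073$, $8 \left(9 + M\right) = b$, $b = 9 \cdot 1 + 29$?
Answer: $1073$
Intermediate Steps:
$b = 38$ ($b = 9 + 29 = 38$)
$M = - \frac{17}{4}$ ($M = -9 + \frac{1}{8} \cdot 38 = -9 + \frac{19}{4} = - \frac{17}{4} \approx -4.25$)
$- k{\left(M \right)} = \left(-1\right) \left(-1073\right) = 1073$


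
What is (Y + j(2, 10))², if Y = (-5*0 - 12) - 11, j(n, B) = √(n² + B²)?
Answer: 633 - 92*√26 ≈ 163.89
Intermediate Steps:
j(n, B) = √(B² + n²)
Y = -23 (Y = (0 - 12) - 11 = -12 - 11 = -23)
(Y + j(2, 10))² = (-23 + √(10² + 2²))² = (-23 + √(100 + 4))² = (-23 + √104)² = (-23 + 2*√26)²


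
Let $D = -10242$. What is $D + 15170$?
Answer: $4928$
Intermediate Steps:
$D + 15170 = -10242 + 15170 = 4928$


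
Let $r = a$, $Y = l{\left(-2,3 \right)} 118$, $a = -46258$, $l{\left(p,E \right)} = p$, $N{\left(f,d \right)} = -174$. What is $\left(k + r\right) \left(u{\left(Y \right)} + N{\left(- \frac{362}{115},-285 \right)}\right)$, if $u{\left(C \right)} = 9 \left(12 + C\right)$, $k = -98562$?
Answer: $317155800$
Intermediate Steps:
$Y = -236$ ($Y = \left(-2\right) 118 = -236$)
$r = -46258$
$u{\left(C \right)} = 108 + 9 C$
$\left(k + r\right) \left(u{\left(Y \right)} + N{\left(- \frac{362}{115},-285 \right)}\right) = \left(-98562 - 46258\right) \left(\left(108 + 9 \left(-236\right)\right) - 174\right) = - 144820 \left(\left(108 - 2124\right) - 174\right) = - 144820 \left(-2016 - 174\right) = \left(-144820\right) \left(-2190\right) = 317155800$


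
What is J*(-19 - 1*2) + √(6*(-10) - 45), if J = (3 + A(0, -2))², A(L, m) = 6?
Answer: -1701 + I*√105 ≈ -1701.0 + 10.247*I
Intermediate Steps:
J = 81 (J = (3 + 6)² = 9² = 81)
J*(-19 - 1*2) + √(6*(-10) - 45) = 81*(-19 - 1*2) + √(6*(-10) - 45) = 81*(-19 - 2) + √(-60 - 45) = 81*(-21) + √(-105) = -1701 + I*√105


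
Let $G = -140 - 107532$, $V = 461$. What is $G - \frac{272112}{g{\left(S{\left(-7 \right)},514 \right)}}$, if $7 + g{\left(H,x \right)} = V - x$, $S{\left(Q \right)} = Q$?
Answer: $- \frac{515684}{5} \approx -1.0314 \cdot 10^{5}$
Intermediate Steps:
$g{\left(H,x \right)} = 454 - x$ ($g{\left(H,x \right)} = -7 - \left(-461 + x\right) = 454 - x$)
$G = -107672$ ($G = -140 - 107532 = -107672$)
$G - \frac{272112}{g{\left(S{\left(-7 \right)},514 \right)}} = -107672 - \frac{272112}{454 - 514} = -107672 - \frac{272112}{-60} = -107672 - 272112 \left(- \frac{1}{60}\right) = -107672 - - \frac{22676}{5} = -107672 + \frac{22676}{5} = - \frac{515684}{5}$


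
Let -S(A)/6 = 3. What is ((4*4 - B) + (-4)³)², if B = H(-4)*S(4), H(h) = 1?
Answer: 900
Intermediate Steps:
S(A) = -18 (S(A) = -6*3 = -18)
B = -18 (B = 1*(-18) = -18)
((4*4 - B) + (-4)³)² = ((4*4 - 1*(-18)) + (-4)³)² = ((16 + 18) - 64)² = (34 - 64)² = (-30)² = 900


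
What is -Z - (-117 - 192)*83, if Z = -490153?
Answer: 515800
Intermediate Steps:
-Z - (-117 - 192)*83 = -1*(-490153) - (-117 - 192)*83 = 490153 - (-309)*83 = 490153 - 1*(-25647) = 490153 + 25647 = 515800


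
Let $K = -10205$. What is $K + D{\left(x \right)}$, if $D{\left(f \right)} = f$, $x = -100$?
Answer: $-10305$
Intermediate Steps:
$K + D{\left(x \right)} = -10205 - 100 = -10305$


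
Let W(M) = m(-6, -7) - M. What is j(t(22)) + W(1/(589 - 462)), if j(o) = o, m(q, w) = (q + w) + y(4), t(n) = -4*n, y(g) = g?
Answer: -12320/127 ≈ -97.008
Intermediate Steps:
m(q, w) = 4 + q + w (m(q, w) = (q + w) + 4 = 4 + q + w)
W(M) = -9 - M (W(M) = (4 - 6 - 7) - M = -9 - M)
j(t(22)) + W(1/(589 - 462)) = -4*22 + (-9 - 1/(589 - 462)) = -88 + (-9 - 1/127) = -88 - 1144/127 = -12320/127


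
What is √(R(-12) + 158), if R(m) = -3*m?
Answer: √194 ≈ 13.928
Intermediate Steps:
√(R(-12) + 158) = √(-3*(-12) + 158) = √(36 + 158) = √194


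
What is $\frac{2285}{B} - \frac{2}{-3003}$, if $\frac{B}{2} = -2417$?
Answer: $- \frac{6852187}{14516502} \approx -0.47203$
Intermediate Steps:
$B = -4834$ ($B = 2 \left(-2417\right) = -4834$)
$\frac{2285}{B} - \frac{2}{-3003} = \frac{2285}{-4834} - \frac{2}{-3003} = 2285 \left(- \frac{1}{4834}\right) - - \frac{2}{3003} = - \frac{2285}{4834} + \frac{2}{3003} = - \frac{6852187}{14516502}$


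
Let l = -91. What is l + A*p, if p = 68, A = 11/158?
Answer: -6815/79 ≈ -86.266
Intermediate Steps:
A = 11/158 (A = 11*(1/158) = 11/158 ≈ 0.069620)
l + A*p = -91 + (11/158)*68 = -91 + 374/79 = -6815/79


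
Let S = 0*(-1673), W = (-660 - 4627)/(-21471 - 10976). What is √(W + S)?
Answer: √171547289/32447 ≈ 0.40366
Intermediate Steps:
W = 5287/32447 (W = -5287/(-32447) = -5287*(-1/32447) = 5287/32447 ≈ 0.16294)
S = 0
√(W + S) = √(5287/32447 + 0) = √(5287/32447) = √171547289/32447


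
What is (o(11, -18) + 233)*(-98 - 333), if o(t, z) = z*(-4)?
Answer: -131455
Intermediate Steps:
o(t, z) = -4*z
(o(11, -18) + 233)*(-98 - 333) = (-4*(-18) + 233)*(-98 - 333) = (72 + 233)*(-431) = 305*(-431) = -131455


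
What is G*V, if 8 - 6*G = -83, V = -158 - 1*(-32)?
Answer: -1911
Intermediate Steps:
V = -126 (V = -158 + 32 = -126)
G = 91/6 (G = 4/3 - ⅙*(-83) = 4/3 + 83/6 = 91/6 ≈ 15.167)
G*V = (91/6)*(-126) = -1911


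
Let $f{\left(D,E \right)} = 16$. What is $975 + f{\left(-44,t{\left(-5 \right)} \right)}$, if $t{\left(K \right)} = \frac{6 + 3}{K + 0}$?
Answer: $991$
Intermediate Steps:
$t{\left(K \right)} = \frac{9}{K}$
$975 + f{\left(-44,t{\left(-5 \right)} \right)} = 975 + 16 = 991$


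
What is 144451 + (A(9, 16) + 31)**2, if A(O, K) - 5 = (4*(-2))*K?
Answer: 152915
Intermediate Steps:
A(O, K) = 5 - 8*K (A(O, K) = 5 + (4*(-2))*K = 5 - 8*K)
144451 + (A(9, 16) + 31)**2 = 144451 + ((5 - 8*16) + 31)**2 = 144451 + ((5 - 128) + 31)**2 = 144451 + (-123 + 31)**2 = 144451 + (-92)**2 = 144451 + 8464 = 152915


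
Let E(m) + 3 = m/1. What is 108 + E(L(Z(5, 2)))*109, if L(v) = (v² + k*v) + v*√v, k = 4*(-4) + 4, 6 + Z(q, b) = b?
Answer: 6757 - 872*I ≈ 6757.0 - 872.0*I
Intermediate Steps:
Z(q, b) = -6 + b
k = -12 (k = -16 + 4 = -12)
L(v) = v² + v^(3/2) - 12*v (L(v) = (v² - 12*v) + v*√v = (v² - 12*v) + v^(3/2) = v² + v^(3/2) - 12*v)
E(m) = -3 + m (E(m) = -3 + m/1 = -3 + m*1 = -3 + m)
108 + E(L(Z(5, 2)))*109 = 108 + (-3 + ((-6 + 2)² + (-6 + 2)^(3/2) - 12*(-6 + 2)))*109 = 108 + (-3 + ((-4)² + (-4)^(3/2) - 12*(-4)))*109 = 108 + (-3 + (16 - 8*I + 48))*109 = 108 + (-3 + (64 - 8*I))*109 = 108 + (61 - 8*I)*109 = 108 + (6649 - 872*I) = 6757 - 872*I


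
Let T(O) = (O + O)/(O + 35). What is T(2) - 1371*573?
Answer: -29066567/37 ≈ -7.8558e+5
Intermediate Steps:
T(O) = 2*O/(35 + O) (T(O) = (2*O)/(35 + O) = 2*O/(35 + O))
T(2) - 1371*573 = 2*2/(35 + 2) - 1371*573 = 2*2/37 - 785583 = 2*2*(1/37) - 785583 = 4/37 - 785583 = -29066567/37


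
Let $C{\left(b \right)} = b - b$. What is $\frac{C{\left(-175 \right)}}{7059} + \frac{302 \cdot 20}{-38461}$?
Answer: $- \frac{6040}{38461} \approx -0.15704$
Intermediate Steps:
$C{\left(b \right)} = 0$
$\frac{C{\left(-175 \right)}}{7059} + \frac{302 \cdot 20}{-38461} = \frac{0}{7059} + \frac{302 \cdot 20}{-38461} = 0 \cdot \frac{1}{7059} + 6040 \left(- \frac{1}{38461}\right) = 0 - \frac{6040}{38461} = - \frac{6040}{38461}$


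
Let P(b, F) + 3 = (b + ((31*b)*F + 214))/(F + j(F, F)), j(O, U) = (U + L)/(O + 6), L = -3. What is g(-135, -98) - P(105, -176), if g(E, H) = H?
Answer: -100160765/29741 ≈ -3367.8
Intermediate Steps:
j(O, U) = (-3 + U)/(6 + O) (j(O, U) = (U - 3)/(O + 6) = (-3 + U)/(6 + O))
P(b, F) = -3 + (214 + b + 31*F*b)/(F + (-3 + F)/(6 + F)) (P(b, F) = -3 + (b + ((31*b)*F + 214))/(F + (-3 + F)/(6 + F)) = -3 + (b + (31*F*b + 214))/(F + (-3 + F)/(6 + F)) = -3 + (b + (214 + 31*F*b))/(F + (-3 + F)/(6 + F)) = -3 + (214 + b + 31*F*b)/(F + (-3 + F)/(6 + F)))
g(-135, -98) - P(105, -176) = -98 - (9 - 3*(-176) + (6 - 176)*(214 + 105 - 3*(-176) + 31*(-176)*105))/(-3 - 176 - 176*(6 - 176)) = -98 - (9 + 528 - 170*(214 + 105 + 528 - 572880))/(-3 - 176 - 176*(-170)) = -98 - (9 + 528 - 170*(-572033))/(-3 - 176 + 29920) = -98 - (9 + 528 + 97245610)/29741 = -98 - 97246147/29741 = -100160765/29741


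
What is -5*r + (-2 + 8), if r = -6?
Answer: 36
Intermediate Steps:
-5*r + (-2 + 8) = -5*(-6) + (-2 + 8) = 30 + 6 = 36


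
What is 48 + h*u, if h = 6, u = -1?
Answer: 42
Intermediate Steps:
48 + h*u = 48 + 6*(-1) = 48 - 6 = 42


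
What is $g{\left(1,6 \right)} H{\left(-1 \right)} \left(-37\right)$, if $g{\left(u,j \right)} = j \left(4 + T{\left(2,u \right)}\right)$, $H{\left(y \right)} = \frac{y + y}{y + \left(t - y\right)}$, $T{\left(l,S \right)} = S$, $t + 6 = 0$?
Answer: $-370$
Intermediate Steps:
$t = -6$ ($t = -6 + 0 = -6$)
$H{\left(y \right)} = - \frac{y}{3}$ ($H{\left(y \right)} = \frac{y + y}{y - \left(6 + y\right)} = \frac{2 y}{-6} = 2 y \left(- \frac{1}{6}\right) = - \frac{y}{3}$)
$g{\left(u,j \right)} = j \left(4 + u\right)$
$g{\left(1,6 \right)} H{\left(-1 \right)} \left(-37\right) = 6 \left(4 + 1\right) \left(\left(- \frac{1}{3}\right) \left(-1\right)\right) \left(-37\right) = 6 \cdot 5 \cdot \frac{1}{3} \left(-37\right) = 30 \cdot \frac{1}{3} \left(-37\right) = 10 \left(-37\right) = -370$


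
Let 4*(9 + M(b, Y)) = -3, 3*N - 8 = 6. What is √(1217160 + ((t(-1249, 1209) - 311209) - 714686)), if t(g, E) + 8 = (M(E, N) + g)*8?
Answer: √181187 ≈ 425.66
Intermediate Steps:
N = 14/3 (N = 8/3 + (⅓)*6 = 8/3 + 2 = 14/3 ≈ 4.6667)
M(b, Y) = -39/4 (M(b, Y) = -9 + (¼)*(-3) = -9 - ¾ = -39/4)
t(g, E) = -86 + 8*g (t(g, E) = -8 + (-39/4 + g)*8 = -8 + (-78 + 8*g) = -86 + 8*g)
√(1217160 + ((t(-1249, 1209) - 311209) - 714686)) = √(1217160 + (((-86 + 8*(-1249)) - 311209) - 714686)) = √(1217160 + (((-86 - 9992) - 311209) - 714686)) = √(1217160 + ((-10078 - 311209) - 714686)) = √(1217160 + (-321287 - 714686)) = √(1217160 - 1035973) = √181187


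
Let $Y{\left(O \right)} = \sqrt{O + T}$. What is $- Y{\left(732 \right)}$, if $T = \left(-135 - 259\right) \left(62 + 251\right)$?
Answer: $- i \sqrt{122590} \approx - 350.13 i$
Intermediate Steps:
$T = -123322$ ($T = \left(-394\right) 313 = -123322$)
$Y{\left(O \right)} = \sqrt{-123322 + O}$ ($Y{\left(O \right)} = \sqrt{O - 123322} = \sqrt{-123322 + O}$)
$- Y{\left(732 \right)} = - \sqrt{-123322 + 732} = - \sqrt{-122590} = - i \sqrt{122590}$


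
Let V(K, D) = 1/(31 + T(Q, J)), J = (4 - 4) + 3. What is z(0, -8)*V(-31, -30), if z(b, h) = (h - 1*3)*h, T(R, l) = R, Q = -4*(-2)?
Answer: 88/39 ≈ 2.2564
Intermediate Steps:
J = 3 (J = 0 + 3 = 3)
Q = 8
z(b, h) = h*(-3 + h) (z(b, h) = (h - 3)*h = (-3 + h)*h = h*(-3 + h))
V(K, D) = 1/39 (V(K, D) = 1/(31 + 8) = 1/39)
z(0, -8)*V(-31, -30) = -8*(-3 - 8)*(1/39) = -8*(-11)*(1/39) = 88*(1/39) = 88/39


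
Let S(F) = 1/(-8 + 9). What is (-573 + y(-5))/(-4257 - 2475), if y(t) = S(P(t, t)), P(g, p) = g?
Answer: 13/153 ≈ 0.084967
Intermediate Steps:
S(F) = 1 (S(F) = 1/1 = 1)
y(t) = 1
(-573 + y(-5))/(-4257 - 2475) = (-573 + 1)/(-4257 - 2475) = -572/(-6732) = -572*(-1/6732) = 13/153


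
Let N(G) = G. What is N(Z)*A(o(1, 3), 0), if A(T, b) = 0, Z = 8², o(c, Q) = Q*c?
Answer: 0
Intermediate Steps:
Z = 64
N(Z)*A(o(1, 3), 0) = 64*0 = 0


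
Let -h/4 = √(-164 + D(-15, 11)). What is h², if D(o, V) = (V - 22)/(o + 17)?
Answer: -2712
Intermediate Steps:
D(o, V) = (-22 + V)/(17 + o)
h = -2*I*√678 (h = -4*√(-164 + (-22 + 11)/(17 - 15)) = -4*√(-164 - 11/2) = -2*I*√678 ≈ -52.077*I)
h² = (-2*I*√678)² = -2712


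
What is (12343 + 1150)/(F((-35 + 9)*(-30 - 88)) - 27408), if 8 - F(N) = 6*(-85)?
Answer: -13493/26890 ≈ -0.50179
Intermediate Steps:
F(N) = 518 (F(N) = 8 - 6*(-85) = 8 - 1*(-510) = 8 + 510 = 518)
(12343 + 1150)/(F((-35 + 9)*(-30 - 88)) - 27408) = (12343 + 1150)/(518 - 27408) = 13493/(-26890) = 13493*(-1/26890) = -13493/26890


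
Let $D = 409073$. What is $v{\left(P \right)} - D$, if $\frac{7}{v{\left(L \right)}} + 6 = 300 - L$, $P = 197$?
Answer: $- \frac{39680074}{97} \approx -4.0907 \cdot 10^{5}$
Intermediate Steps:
$v{\left(L \right)} = \frac{7}{294 - L}$ ($v{\left(L \right)} = \frac{7}{-6 - \left(-300 + L\right)} = \frac{7}{294 - L}$)
$v{\left(P \right)} - D = - \frac{7}{-294 + 197} - 409073 = - \frac{7}{-97} - 409073 = \left(-7\right) \left(- \frac{1}{97}\right) - 409073 = \frac{7}{97} - 409073 = - \frac{39680074}{97}$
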